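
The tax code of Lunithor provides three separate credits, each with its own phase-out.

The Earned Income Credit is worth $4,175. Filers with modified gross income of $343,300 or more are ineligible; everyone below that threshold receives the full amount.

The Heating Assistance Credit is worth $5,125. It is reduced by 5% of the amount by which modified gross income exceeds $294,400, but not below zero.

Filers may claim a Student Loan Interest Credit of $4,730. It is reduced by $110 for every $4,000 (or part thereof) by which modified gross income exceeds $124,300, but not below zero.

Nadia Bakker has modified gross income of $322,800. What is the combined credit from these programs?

Earned Income Credit: $322,800 is below the $343,300 cutoff, so the full $4,175 applies.
Heating Assistance Credit: 5% of the $28,400 excess over $294,400 is $1,420; credit = $5,125 − $1,420 = $3,705.
Student Loan Interest Credit: income exceeds $124,300 by $198,500 → 50 increments × $110 = $5,500 ≥ base, so the credit is $0.
Total: $4,175 + $3,705 + $0 = $7,880.

$7,880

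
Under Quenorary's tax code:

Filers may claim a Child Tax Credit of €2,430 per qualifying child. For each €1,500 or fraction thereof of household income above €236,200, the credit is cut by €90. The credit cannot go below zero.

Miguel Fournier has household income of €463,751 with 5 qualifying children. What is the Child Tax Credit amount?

€0

Child Tax Credit: base = 5 × €2,430 = €12,150. income exceeds €236,200 by €227,551 → 152 increments × €90 = €13,680 ≥ base, so the credit is €0.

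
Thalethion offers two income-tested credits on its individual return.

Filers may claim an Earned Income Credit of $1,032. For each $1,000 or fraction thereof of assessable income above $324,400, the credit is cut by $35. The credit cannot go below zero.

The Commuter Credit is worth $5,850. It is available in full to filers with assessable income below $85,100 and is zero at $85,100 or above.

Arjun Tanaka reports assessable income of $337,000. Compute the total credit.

Earned Income Credit: income exceeds $324,400 by $12,600, which is 13 full-or-partial $1,000 increments; reduction = 13 × $35 = $455, leaving $577.
Commuter Credit: $337,000 meets or exceeds the $85,100 cutoff, so the credit is $0.
Total: $577 + $0 = $577.

$577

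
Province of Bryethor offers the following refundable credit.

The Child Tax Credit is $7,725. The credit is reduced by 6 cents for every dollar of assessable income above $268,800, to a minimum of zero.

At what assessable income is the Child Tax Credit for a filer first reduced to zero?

$397,550

The credit falls by 6% of each dollar above $268,800, so it reaches zero when the excess is $7,725 / 6% = $128,750: income = $268,800 + $128,750 = $397,550.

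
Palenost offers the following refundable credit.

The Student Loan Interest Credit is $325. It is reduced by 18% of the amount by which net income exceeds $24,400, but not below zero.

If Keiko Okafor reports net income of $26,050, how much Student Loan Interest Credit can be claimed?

Student Loan Interest Credit: 18% of the $1,650 excess over $24,400 is $297; credit = $325 − $297 = $28.

$28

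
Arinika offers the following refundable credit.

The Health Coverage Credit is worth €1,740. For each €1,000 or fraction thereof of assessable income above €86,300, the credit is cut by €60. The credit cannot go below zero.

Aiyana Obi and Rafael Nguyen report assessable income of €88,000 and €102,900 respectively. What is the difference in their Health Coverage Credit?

€900

Aiyana (€88,000): Health Coverage Credit: income exceeds €86,300 by €1,700, which is 2 full-or-partial €1,000 increments; reduction = 2 × €60 = €120, leaving €1,620.
Rafael (€102,900): Health Coverage Credit: income exceeds €86,300 by €16,600, which is 17 full-or-partial €1,000 increments; reduction = 17 × €60 = €1,020, leaving €720.
Difference: |€1,620 − €720| = €900.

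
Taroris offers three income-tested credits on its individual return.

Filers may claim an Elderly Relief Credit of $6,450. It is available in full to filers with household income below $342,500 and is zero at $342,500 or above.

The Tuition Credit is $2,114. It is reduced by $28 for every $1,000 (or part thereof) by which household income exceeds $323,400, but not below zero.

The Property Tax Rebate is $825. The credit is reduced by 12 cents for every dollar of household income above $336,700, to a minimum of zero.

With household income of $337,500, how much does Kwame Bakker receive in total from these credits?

Elderly Relief Credit: $337,500 is below the $342,500 cutoff, so the full $6,450 applies.
Tuition Credit: income exceeds $323,400 by $14,100, which is 15 full-or-partial $1,000 increments; reduction = 15 × $28 = $420, leaving $1,694.
Property Tax Rebate: 12% of the $800 excess over $336,700 is $96; credit = $825 − $96 = $729.
Total: $6,450 + $1,694 + $729 = $8,873.

$8,873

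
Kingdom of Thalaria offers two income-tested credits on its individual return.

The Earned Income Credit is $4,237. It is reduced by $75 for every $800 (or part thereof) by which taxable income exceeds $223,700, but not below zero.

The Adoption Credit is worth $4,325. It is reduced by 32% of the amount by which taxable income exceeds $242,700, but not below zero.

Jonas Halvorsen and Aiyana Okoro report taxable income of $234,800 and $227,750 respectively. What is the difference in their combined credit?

$600

Jonas ($234,800): Earned Income Credit: income exceeds $223,700 by $11,100, which is 14 full-or-partial $800 increments; reduction = 14 × $75 = $1,050, leaving $3,187. Adoption Credit: $234,800 is at or below the $242,700 threshold, so the full $4,325 applies. total $3,187 + $4,325 = $7,512
Aiyana ($227,750): Earned Income Credit: income exceeds $223,700 by $4,050, which is 6 full-or-partial $800 increments; reduction = 6 × $75 = $450, leaving $3,787. Adoption Credit: $227,750 is at or below the $242,700 threshold, so the full $4,325 applies. total $3,787 + $4,325 = $8,112
Difference: |$7,512 − $8,112| = $600.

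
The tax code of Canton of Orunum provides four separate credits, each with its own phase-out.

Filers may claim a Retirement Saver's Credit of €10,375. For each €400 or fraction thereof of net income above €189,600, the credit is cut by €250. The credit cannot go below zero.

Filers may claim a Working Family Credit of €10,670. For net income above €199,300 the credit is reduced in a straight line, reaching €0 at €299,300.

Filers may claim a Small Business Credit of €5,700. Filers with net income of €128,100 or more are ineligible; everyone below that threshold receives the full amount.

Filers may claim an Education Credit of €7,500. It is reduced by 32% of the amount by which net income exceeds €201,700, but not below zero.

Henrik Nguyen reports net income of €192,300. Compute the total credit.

€26,795

Retirement Saver's Credit: income exceeds €189,600 by €2,700, which is 7 full-or-partial €400 increments; reduction = 7 × €250 = €1,750, leaving €8,625.
Working Family Credit: €192,300 is at or below the €199,300 threshold, so the full €10,670 applies.
Small Business Credit: €192,300 meets or exceeds the €128,100 cutoff, so the credit is €0.
Education Credit: €192,300 is at or below the €201,700 threshold, so the full €7,500 applies.
Total: €8,625 + €10,670 + €0 + €7,500 = €26,795.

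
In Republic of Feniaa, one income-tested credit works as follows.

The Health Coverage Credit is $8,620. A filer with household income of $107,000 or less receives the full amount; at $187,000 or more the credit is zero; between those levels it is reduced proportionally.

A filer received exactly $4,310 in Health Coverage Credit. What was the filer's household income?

$4,310 is 4,310/8,620 of the full $8,620, so 4,310/8,620 of the $80,000 range has been used: income = $107,000 + $80,000 × 4,310/8,620 = $147,000.

$147,000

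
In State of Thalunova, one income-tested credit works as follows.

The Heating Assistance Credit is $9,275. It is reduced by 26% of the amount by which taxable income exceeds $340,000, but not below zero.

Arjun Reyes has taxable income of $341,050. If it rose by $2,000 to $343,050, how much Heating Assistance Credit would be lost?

$520

At $341,050 — 26% of the $1,050 excess over $340,000 is $273; credit = $9,275 − $273 = $9,002.
At $343,050 — 26% of the $3,050 excess over $340,000 is $793; credit = $9,275 − $793 = $8,482.
Lost: $9,002 − $8,482 = $520.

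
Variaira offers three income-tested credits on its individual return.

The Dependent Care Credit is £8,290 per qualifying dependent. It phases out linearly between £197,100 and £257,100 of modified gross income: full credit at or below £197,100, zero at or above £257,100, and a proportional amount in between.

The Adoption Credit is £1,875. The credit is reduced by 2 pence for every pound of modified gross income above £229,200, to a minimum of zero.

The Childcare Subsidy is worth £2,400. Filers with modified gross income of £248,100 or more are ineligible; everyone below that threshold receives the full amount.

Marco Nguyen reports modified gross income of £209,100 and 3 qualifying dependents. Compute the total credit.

£24,171

Dependent Care Credit: base = 3 × £8,290 = £24,870. £209,100 is £12,000 into a £60,000 phase-out range, leaving 48,000/60,000 of the credit: £24,870 × 48,000/60,000 = £19,896.
Adoption Credit: £209,100 is at or below the £229,200 threshold, so the full £1,875 applies.
Childcare Subsidy: £209,100 is below the £248,100 cutoff, so the full £2,400 applies.
Total: £19,896 + £1,875 + £2,400 = £24,171.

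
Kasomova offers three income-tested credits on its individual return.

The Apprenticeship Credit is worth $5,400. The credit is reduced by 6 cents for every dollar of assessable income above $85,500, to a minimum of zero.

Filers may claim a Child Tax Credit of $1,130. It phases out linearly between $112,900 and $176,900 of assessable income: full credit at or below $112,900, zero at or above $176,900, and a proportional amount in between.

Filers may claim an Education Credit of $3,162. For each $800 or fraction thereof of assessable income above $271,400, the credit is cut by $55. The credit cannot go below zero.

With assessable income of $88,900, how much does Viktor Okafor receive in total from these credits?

Apprenticeship Credit: 6% of the $3,400 excess over $85,500 is $204; credit = $5,400 − $204 = $5,196.
Child Tax Credit: $88,900 is at or below the $112,900 threshold, so the full $1,130 applies.
Education Credit: $88,900 is at or below the $271,400 threshold, so the full $3,162 applies.
Total: $5,196 + $1,130 + $3,162 = $9,488.

$9,488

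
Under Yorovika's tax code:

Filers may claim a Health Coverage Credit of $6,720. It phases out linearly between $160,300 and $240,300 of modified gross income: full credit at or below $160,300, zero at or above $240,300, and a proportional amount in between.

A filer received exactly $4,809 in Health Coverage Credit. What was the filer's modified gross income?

$4,809 is 4,809/6,720 of the full $6,720, so 1,911/6,720 of the $80,000 range has been used: income = $160,300 + $80,000 × 1,911/6,720 = $183,050.

$183,050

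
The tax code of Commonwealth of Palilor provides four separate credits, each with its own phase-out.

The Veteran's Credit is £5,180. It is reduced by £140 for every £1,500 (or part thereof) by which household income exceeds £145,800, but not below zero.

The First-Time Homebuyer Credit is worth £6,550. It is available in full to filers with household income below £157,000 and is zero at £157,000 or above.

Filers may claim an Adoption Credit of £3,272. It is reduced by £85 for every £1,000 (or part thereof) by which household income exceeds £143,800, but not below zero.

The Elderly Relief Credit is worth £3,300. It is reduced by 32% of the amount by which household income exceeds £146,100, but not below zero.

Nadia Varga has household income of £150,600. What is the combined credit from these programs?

£15,707

Veteran's Credit: income exceeds £145,800 by £4,800, which is 4 full-or-partial £1,500 increments; reduction = 4 × £140 = £560, leaving £4,620.
First-Time Homebuyer Credit: £150,600 is below the £157,000 cutoff, so the full £6,550 applies.
Adoption Credit: income exceeds £143,800 by £6,800, which is 7 full-or-partial £1,000 increments; reduction = 7 × £85 = £595, leaving £2,677.
Elderly Relief Credit: 32% of the £4,500 excess over £146,100 is £1,440; credit = £3,300 − £1,440 = £1,860.
Total: £4,620 + £6,550 + £2,677 + £1,860 = £15,707.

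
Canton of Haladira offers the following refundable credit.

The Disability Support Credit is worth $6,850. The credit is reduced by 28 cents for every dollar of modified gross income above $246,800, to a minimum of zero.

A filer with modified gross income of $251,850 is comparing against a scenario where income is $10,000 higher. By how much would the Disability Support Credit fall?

$2,800

At $251,850 — 28% of the $5,050 excess over $246,800 is $1,414; credit = $6,850 − $1,414 = $5,436.
At $261,850 — 28% of the $15,050 excess over $246,800 is $4,214; credit = $6,850 − $4,214 = $2,636.
Lost: $5,436 − $2,636 = $2,800.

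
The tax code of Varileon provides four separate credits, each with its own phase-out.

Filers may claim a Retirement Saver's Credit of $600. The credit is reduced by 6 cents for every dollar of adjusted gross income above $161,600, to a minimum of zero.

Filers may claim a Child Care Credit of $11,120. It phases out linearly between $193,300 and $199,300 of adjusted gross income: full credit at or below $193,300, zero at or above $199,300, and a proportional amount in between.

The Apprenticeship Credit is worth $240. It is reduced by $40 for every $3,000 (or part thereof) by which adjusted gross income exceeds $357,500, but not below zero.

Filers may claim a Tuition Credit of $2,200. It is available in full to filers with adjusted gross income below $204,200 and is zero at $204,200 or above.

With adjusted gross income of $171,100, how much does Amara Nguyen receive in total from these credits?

$13,590

Retirement Saver's Credit: 6% of the $9,500 excess over $161,600 is $570; credit = $600 − $570 = $30.
Child Care Credit: $171,100 is at or below the $193,300 threshold, so the full $11,120 applies.
Apprenticeship Credit: $171,100 is at or below the $357,500 threshold, so the full $240 applies.
Tuition Credit: $171,100 is below the $204,200 cutoff, so the full $2,200 applies.
Total: $30 + $11,120 + $240 + $2,200 = $13,590.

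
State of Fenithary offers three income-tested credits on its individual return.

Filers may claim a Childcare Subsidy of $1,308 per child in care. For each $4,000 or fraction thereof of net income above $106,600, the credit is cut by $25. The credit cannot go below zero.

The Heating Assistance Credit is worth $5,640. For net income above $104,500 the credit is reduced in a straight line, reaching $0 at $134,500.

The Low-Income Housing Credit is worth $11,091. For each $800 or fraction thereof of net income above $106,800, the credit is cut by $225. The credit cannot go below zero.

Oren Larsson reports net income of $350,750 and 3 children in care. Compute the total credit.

Childcare Subsidy: base = 3 × $1,308 = $3,924. income exceeds $106,600 by $244,150, which is 62 full-or-partial $4,000 increments; reduction = 62 × $25 = $1,550, leaving $2,374.
Heating Assistance Credit: $350,750 is at or above $134,500, so the credit is $0.
Low-Income Housing Credit: income exceeds $106,800 by $243,950 → 305 increments × $225 = $68,625 ≥ base, so the credit is $0.
Total: $2,374 + $0 + $0 = $2,374.

$2,374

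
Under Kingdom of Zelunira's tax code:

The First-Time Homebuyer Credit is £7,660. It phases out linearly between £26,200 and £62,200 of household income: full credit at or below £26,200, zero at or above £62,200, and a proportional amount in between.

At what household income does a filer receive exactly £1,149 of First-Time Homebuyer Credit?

£56,800

£1,149 is 1,149/7,660 of the full £7,660, so 6,511/7,660 of the £36,000 range has been used: income = £26,200 + £36,000 × 6,511/7,660 = £56,800.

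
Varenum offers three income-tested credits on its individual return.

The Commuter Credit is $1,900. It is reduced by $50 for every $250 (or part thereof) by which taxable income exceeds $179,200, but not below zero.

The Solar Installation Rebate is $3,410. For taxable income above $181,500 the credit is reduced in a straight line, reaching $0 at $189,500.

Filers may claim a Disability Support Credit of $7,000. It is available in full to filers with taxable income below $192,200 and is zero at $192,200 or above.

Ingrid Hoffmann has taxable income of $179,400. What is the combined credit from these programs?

Commuter Credit: income exceeds $179,200 by $200, which is 1 full-or-partial $250 increment; reduction = 1 × $50 = $50, leaving $1,850.
Solar Installation Rebate: $179,400 is at or below the $181,500 threshold, so the full $3,410 applies.
Disability Support Credit: $179,400 is below the $192,200 cutoff, so the full $7,000 applies.
Total: $1,850 + $3,410 + $7,000 = $12,260.

$12,260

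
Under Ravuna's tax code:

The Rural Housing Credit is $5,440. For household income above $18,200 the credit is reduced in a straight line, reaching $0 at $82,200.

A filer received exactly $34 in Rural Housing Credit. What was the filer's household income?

$34 is 34/5,440 of the full $5,440, so 5,406/5,440 of the $64,000 range has been used: income = $18,200 + $64,000 × 5,406/5,440 = $81,800.

$81,800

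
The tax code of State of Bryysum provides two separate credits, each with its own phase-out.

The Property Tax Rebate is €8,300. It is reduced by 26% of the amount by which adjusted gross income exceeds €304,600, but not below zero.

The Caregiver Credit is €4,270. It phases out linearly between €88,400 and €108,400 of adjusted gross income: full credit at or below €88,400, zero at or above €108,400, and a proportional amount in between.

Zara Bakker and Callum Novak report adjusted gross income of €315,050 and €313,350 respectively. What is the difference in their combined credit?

€442

Zara (€315,050): Property Tax Rebate: 26% of the €10,450 excess over €304,600 is €2,717; credit = €8,300 − €2,717 = €5,583. Caregiver Credit: €315,050 is at or above €108,400, so the credit is €0. total €5,583 + €0 = €5,583
Callum (€313,350): Property Tax Rebate: 26% of the €8,750 excess over €304,600 is €2,275; credit = €8,300 − €2,275 = €6,025. Caregiver Credit: €313,350 is at or above €108,400, so the credit is €0. total €6,025 + €0 = €6,025
Difference: |€5,583 − €6,025| = €442.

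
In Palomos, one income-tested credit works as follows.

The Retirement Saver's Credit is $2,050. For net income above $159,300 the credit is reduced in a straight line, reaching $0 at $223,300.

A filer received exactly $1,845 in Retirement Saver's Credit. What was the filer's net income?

$1,845 is 1,845/2,050 of the full $2,050, so 205/2,050 of the $64,000 range has been used: income = $159,300 + $64,000 × 205/2,050 = $165,700.

$165,700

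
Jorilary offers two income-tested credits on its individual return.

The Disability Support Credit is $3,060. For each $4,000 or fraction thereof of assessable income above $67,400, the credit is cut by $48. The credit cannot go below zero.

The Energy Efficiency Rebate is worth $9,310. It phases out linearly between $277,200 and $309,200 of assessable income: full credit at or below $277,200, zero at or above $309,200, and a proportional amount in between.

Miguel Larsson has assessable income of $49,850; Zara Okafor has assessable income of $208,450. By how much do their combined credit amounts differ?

$1,728

Miguel ($49,850): Disability Support Credit: $49,850 is at or below the $67,400 threshold, so the full $3,060 applies. Energy Efficiency Rebate: $49,850 is at or below the $277,200 threshold, so the full $9,310 applies. total $3,060 + $9,310 = $12,370
Zara ($208,450): Disability Support Credit: income exceeds $67,400 by $141,050, which is 36 full-or-partial $4,000 increments; reduction = 36 × $48 = $1,728, leaving $1,332. Energy Efficiency Rebate: $208,450 is at or below the $277,200 threshold, so the full $9,310 applies. total $1,332 + $9,310 = $10,642
Difference: |$12,370 − $10,642| = $1,728.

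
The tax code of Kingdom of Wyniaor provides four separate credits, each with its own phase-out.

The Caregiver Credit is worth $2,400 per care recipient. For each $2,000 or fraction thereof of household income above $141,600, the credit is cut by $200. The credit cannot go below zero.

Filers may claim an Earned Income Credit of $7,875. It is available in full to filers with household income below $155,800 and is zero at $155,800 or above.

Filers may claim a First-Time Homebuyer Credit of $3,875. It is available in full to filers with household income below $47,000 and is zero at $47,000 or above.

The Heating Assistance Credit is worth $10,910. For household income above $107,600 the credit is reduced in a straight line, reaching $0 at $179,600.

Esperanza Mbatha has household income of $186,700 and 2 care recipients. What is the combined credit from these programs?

Caregiver Credit: base = 2 × $2,400 = $4,800. income exceeds $141,600 by $45,100, which is 23 full-or-partial $2,000 increments; reduction = 23 × $200 = $4,600, leaving $200.
Earned Income Credit: $186,700 meets or exceeds the $155,800 cutoff, so the credit is $0.
First-Time Homebuyer Credit: $186,700 meets or exceeds the $47,000 cutoff, so the credit is $0.
Heating Assistance Credit: $186,700 is at or above $179,600, so the credit is $0.
Total: $200 + $0 + $0 + $0 = $200.

$200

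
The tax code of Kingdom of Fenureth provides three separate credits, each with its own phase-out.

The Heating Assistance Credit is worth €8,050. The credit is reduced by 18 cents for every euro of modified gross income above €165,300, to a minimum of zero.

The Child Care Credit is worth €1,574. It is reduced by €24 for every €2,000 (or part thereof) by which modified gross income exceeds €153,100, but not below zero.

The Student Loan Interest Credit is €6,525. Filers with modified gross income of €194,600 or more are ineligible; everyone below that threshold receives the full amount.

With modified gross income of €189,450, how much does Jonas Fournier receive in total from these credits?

€11,346

Heating Assistance Credit: 18% of the €24,150 excess over €165,300 is €4,347; credit = €8,050 − €4,347 = €3,703.
Child Care Credit: income exceeds €153,100 by €36,350, which is 19 full-or-partial €2,000 increments; reduction = 19 × €24 = €456, leaving €1,118.
Student Loan Interest Credit: €189,450 is below the €194,600 cutoff, so the full €6,525 applies.
Total: €3,703 + €1,118 + €6,525 = €11,346.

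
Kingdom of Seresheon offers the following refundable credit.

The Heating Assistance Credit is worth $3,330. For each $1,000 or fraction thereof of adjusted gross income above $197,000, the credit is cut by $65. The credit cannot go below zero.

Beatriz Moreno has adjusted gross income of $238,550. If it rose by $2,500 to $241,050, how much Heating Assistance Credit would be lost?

$195

At $238,550 — income exceeds $197,000 by $41,550, which is 42 full-or-partial $1,000 increments; reduction = 42 × $65 = $2,730, leaving $600.
At $241,050 — income exceeds $197,000 by $44,050, which is 45 full-or-partial $1,000 increments; reduction = 45 × $65 = $2,925, leaving $405.
Lost: $600 − $405 = $195.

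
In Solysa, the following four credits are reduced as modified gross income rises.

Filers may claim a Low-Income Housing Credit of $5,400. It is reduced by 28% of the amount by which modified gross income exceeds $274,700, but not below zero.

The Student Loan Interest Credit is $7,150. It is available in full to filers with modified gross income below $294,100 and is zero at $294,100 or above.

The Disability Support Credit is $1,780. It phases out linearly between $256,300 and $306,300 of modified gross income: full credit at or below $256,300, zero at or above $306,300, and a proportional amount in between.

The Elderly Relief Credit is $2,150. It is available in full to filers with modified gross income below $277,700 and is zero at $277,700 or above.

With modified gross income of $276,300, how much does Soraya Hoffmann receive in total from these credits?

Low-Income Housing Credit: 28% of the $1,600 excess over $274,700 is $448; credit = $5,400 − $448 = $4,952.
Student Loan Interest Credit: $276,300 is below the $294,100 cutoff, so the full $7,150 applies.
Disability Support Credit: $276,300 is $20,000 into a $50,000 phase-out range, leaving 30,000/50,000 of the credit: $1,780 × 30,000/50,000 = $1,068.
Elderly Relief Credit: $276,300 is below the $277,700 cutoff, so the full $2,150 applies.
Total: $4,952 + $7,150 + $1,068 + $2,150 = $15,320.

$15,320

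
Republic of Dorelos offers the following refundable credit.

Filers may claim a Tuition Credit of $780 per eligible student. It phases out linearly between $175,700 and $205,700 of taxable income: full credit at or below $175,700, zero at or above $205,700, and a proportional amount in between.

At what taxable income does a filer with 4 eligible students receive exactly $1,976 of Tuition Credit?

Full credit = 4 × $780 = $3,120.
$1,976 is 1,976/3,120 of the full $3,120, so 1,144/3,120 of the $30,000 range has been used: income = $175,700 + $30,000 × 1,144/3,120 = $186,700.

$186,700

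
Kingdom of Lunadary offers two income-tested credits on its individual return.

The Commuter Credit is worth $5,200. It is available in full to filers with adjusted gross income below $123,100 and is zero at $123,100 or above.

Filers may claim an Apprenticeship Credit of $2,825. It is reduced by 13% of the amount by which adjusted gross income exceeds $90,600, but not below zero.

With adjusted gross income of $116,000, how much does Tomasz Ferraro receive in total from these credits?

$5,200

Commuter Credit: $116,000 is below the $123,100 cutoff, so the full $5,200 applies.
Apprenticeship Credit: 13% of the $25,400 excess over $90,600 is $3,302 ≥ base, so the credit is $0.
Total: $5,200 + $0 = $5,200.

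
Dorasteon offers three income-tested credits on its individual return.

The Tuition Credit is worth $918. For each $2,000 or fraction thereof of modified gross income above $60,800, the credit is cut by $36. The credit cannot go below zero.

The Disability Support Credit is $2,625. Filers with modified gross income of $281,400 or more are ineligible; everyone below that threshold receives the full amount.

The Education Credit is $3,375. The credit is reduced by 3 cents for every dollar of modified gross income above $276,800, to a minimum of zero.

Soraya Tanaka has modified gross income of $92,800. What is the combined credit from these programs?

Tuition Credit: income exceeds $60,800 by $32,000, which is 16 full-or-partial $2,000 increments; reduction = 16 × $36 = $576, leaving $342.
Disability Support Credit: $92,800 is below the $281,400 cutoff, so the full $2,625 applies.
Education Credit: $92,800 is at or below the $276,800 threshold, so the full $3,375 applies.
Total: $342 + $2,625 + $3,375 = $6,342.

$6,342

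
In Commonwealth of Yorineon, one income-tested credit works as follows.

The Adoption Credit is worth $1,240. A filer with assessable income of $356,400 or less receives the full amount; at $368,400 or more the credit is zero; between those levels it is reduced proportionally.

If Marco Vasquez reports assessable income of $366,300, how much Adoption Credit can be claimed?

Adoption Credit: $366,300 is $9,900 into a $12,000 phase-out range, leaving 2,100/12,000 of the credit: $1,240 × 2,100/12,000 = $217.

$217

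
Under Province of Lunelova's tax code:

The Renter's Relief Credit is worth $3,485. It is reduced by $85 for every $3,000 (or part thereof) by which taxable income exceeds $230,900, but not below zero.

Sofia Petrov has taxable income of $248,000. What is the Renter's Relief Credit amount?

$2,975

Renter's Relief Credit: income exceeds $230,900 by $17,100, which is 6 full-or-partial $3,000 increments; reduction = 6 × $85 = $510, leaving $2,975.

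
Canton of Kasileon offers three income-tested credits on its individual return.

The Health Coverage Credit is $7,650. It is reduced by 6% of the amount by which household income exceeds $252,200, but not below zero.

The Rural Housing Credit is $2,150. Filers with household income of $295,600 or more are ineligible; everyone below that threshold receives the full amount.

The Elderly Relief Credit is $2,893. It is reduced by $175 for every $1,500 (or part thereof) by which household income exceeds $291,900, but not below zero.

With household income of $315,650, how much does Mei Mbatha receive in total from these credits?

$3,936

Health Coverage Credit: 6% of the $63,450 excess over $252,200 is $3,807; credit = $7,650 − $3,807 = $3,843.
Rural Housing Credit: $315,650 meets or exceeds the $295,600 cutoff, so the credit is $0.
Elderly Relief Credit: income exceeds $291,900 by $23,750, which is 16 full-or-partial $1,500 increments; reduction = 16 × $175 = $2,800, leaving $93.
Total: $3,843 + $0 + $93 = $3,936.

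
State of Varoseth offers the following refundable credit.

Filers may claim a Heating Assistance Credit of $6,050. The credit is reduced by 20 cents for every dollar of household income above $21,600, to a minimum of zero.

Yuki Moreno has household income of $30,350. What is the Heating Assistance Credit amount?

$4,300

Heating Assistance Credit: 20% of the $8,750 excess over $21,600 is $1,750; credit = $6,050 − $1,750 = $4,300.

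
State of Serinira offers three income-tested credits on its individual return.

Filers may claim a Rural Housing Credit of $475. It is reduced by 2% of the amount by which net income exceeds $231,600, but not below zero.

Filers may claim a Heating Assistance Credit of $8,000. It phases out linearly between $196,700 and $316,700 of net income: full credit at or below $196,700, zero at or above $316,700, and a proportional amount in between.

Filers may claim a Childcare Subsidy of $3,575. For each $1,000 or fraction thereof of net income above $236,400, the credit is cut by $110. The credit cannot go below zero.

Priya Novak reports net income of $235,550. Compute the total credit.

$9,381

Rural Housing Credit: 2% of the $3,950 excess over $231,600 is $79; credit = $475 − $79 = $396.
Heating Assistance Credit: $235,550 is $38,850 into a $120,000 phase-out range, leaving 81,150/120,000 of the credit: $8,000 × 81,150/120,000 = $5,410.
Childcare Subsidy: $235,550 is at or below the $236,400 threshold, so the full $3,575 applies.
Total: $396 + $5,410 + $3,575 = $9,381.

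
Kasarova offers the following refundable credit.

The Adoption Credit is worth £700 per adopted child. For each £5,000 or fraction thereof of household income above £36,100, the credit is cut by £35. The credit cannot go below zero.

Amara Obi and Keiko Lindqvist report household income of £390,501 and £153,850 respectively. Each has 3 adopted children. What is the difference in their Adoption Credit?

Amara (£390,501): Adoption Credit: base = 3 × £700 = £2,100. income exceeds £36,100 by £354,401 → 71 increments × £35 = £2,485 ≥ base, so the credit is £0.
Keiko (£153,850): Adoption Credit: base = 3 × £700 = £2,100. income exceeds £36,100 by £117,750, which is 24 full-or-partial £5,000 increments; reduction = 24 × £35 = £840, leaving £1,260.
Difference: |£0 − £1,260| = £1,260.

£1,260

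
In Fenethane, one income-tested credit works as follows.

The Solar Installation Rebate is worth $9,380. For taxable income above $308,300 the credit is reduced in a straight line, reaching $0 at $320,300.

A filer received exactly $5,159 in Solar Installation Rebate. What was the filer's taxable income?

$313,700

$5,159 is 5,159/9,380 of the full $9,380, so 4,221/9,380 of the $12,000 range has been used: income = $308,300 + $12,000 × 4,221/9,380 = $313,700.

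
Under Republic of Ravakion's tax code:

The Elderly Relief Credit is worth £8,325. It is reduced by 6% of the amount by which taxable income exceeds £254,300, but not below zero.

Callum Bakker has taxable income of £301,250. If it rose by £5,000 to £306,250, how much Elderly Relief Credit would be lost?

£300

At £301,250 — 6% of the £46,950 excess over £254,300 is £2,817; credit = £8,325 − £2,817 = £5,508.
At £306,250 — 6% of the £51,950 excess over £254,300 is £3,117; credit = £8,325 − £3,117 = £5,208.
Lost: £5,508 − £5,208 = £300.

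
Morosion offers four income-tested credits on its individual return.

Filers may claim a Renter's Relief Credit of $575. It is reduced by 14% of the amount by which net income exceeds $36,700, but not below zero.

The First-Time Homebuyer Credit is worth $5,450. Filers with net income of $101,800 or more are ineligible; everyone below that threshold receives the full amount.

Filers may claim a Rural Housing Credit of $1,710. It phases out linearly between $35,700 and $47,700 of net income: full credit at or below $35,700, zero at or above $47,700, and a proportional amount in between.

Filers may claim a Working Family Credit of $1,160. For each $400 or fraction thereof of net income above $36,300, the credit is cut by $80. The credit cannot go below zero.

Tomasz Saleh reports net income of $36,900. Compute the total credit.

$8,536

Renter's Relief Credit: 14% of the $200 excess over $36,700 is $28; credit = $575 − $28 = $547.
First-Time Homebuyer Credit: $36,900 is below the $101,800 cutoff, so the full $5,450 applies.
Rural Housing Credit: $36,900 is $1,200 into a $12,000 phase-out range, leaving 10,800/12,000 of the credit: $1,710 × 10,800/12,000 = $1,539.
Working Family Credit: income exceeds $36,300 by $600, which is 2 full-or-partial $400 increments; reduction = 2 × $80 = $160, leaving $1,000.
Total: $547 + $5,450 + $1,539 + $1,000 = $8,536.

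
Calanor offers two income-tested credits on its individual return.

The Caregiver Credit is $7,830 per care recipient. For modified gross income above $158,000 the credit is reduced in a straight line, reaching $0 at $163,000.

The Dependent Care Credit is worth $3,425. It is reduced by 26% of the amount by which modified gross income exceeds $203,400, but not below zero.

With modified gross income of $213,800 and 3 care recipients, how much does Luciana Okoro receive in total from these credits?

$721

Caregiver Credit: base = 3 × $7,830 = $23,490. $213,800 is at or above $163,000, so the credit is $0.
Dependent Care Credit: 26% of the $10,400 excess over $203,400 is $2,704; credit = $3,425 − $2,704 = $721.
Total: $0 + $721 = $721.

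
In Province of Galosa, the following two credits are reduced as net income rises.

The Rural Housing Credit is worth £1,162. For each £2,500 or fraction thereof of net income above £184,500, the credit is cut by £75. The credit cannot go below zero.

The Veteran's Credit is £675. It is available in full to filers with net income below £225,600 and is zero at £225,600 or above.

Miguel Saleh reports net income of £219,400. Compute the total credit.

Rural Housing Credit: income exceeds £184,500 by £34,900, which is 14 full-or-partial £2,500 increments; reduction = 14 × £75 = £1,050, leaving £112.
Veteran's Credit: £219,400 is below the £225,600 cutoff, so the full £675 applies.
Total: £112 + £675 = £787.

£787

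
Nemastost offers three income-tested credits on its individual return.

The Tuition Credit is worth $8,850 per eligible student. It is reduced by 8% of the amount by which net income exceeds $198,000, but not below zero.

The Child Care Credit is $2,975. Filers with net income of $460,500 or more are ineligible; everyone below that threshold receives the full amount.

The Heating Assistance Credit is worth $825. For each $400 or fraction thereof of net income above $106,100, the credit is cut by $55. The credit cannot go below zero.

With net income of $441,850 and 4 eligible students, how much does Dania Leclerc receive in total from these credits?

$18,867

Tuition Credit: base = 4 × $8,850 = $35,400. 8% of the $243,850 excess over $198,000 is $19,508; credit = $35,400 − $19,508 = $15,892.
Child Care Credit: $441,850 is below the $460,500 cutoff, so the full $2,975 applies.
Heating Assistance Credit: income exceeds $106,100 by $335,750 → 840 increments × $55 = $46,200 ≥ base, so the credit is $0.
Total: $15,892 + $2,975 + $0 = $18,867.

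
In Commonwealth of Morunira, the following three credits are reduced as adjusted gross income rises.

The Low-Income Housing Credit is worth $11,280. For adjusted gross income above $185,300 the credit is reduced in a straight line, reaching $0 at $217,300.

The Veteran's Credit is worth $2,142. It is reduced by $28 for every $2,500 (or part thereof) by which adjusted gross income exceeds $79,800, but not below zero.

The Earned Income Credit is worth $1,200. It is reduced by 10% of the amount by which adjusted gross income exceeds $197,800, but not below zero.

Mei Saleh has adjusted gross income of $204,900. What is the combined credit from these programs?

Low-Income Housing Credit: $204,900 is $19,600 into a $32,000 phase-out range, leaving 12,400/32,000 of the credit: $11,280 × 12,400/32,000 = $4,371.
Veteran's Credit: income exceeds $79,800 by $125,100, which is 51 full-or-partial $2,500 increments; reduction = 51 × $28 = $1,428, leaving $714.
Earned Income Credit: 10% of the $7,100 excess over $197,800 is $710; credit = $1,200 − $710 = $490.
Total: $4,371 + $714 + $490 = $5,575.

$5,575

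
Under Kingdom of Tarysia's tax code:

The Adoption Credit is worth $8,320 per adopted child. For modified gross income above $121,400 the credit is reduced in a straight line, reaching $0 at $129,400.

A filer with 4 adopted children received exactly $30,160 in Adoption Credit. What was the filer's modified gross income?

Full credit = 4 × $8,320 = $33,280.
$30,160 is 30,160/33,280 of the full $33,280, so 3,120/33,280 of the $8,000 range has been used: income = $121,400 + $8,000 × 3,120/33,280 = $122,150.

$122,150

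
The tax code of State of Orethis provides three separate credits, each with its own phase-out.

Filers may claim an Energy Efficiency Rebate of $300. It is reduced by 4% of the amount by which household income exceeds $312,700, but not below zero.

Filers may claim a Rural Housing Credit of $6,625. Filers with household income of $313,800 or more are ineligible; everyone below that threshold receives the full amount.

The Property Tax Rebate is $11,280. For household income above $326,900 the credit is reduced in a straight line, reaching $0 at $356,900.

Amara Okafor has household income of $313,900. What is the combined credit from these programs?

Energy Efficiency Rebate: 4% of the $1,200 excess over $312,700 is $48; credit = $300 − $48 = $252.
Rural Housing Credit: $313,900 meets or exceeds the $313,800 cutoff, so the credit is $0.
Property Tax Rebate: $313,900 is at or below the $326,900 threshold, so the full $11,280 applies.
Total: $252 + $0 + $11,280 = $11,532.

$11,532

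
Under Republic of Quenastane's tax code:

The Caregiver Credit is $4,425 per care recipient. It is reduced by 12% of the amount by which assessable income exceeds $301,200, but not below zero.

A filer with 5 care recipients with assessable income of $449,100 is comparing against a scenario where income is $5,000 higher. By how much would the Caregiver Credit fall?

$600

At $449,100 — base = 5 × $4,425 = $22,125. 12% of the $147,900 excess over $301,200 is $17,748; credit = $22,125 − $17,748 = $4,377.
At $454,100 — base = 5 × $4,425 = $22,125. 12% of the $152,900 excess over $301,200 is $18,348; credit = $22,125 − $18,348 = $3,777.
Lost: $4,377 − $3,777 = $600.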